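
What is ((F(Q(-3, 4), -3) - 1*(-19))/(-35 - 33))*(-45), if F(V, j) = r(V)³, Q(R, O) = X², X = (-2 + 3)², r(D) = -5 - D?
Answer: -8865/68 ≈ -130.37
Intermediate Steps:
X = 1 (X = 1² = 1)
Q(R, O) = 1 (Q(R, O) = 1² = 1)
F(V, j) = (-5 - V)³
((F(Q(-3, 4), -3) - 1*(-19))/(-35 - 33))*(-45) = ((-(5 + 1)³ - 1*(-19))/(-35 - 33))*(-45) = ((-1*6³ + 19)/(-68))*(-45) = ((-1*216 + 19)*(-1/68))*(-45) = ((-216 + 19)*(-1/68))*(-45) = -197*(-1/68)*(-45) = (197/68)*(-45) = -8865/68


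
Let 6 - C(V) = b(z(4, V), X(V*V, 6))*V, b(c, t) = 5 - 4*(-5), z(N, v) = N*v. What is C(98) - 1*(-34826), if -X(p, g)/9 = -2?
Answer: 32382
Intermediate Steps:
X(p, g) = 18 (X(p, g) = -9*(-2) = 18)
b(c, t) = 25 (b(c, t) = 5 + 20 = 25)
C(V) = 6 - 25*V
C(98) - 1*(-34826) = (6 - 25*98) - 1*(-34826) = (6 - 2450) + 34826 = -2444 + 34826 = 32382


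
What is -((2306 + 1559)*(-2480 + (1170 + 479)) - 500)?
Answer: 3212315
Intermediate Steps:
-((2306 + 1559)*(-2480 + (1170 + 479)) - 500) = -(3865*(-2480 + 1649) - 500) = -(3865*(-831) - 500) = -(-3211815 - 500) = -1*(-3212315) = 3212315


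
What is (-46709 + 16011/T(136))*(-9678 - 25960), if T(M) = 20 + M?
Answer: 43184898889/26 ≈ 1.6610e+9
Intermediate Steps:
(-46709 + 16011/T(136))*(-9678 - 25960) = (-46709 + 16011/(20 + 136))*(-9678 - 25960) = (-46709 + 16011/156)*(-35638) = (-46709 + 16011*(1/156))*(-35638) = (-46709 + 5337/52)*(-35638) = -2423531/52*(-35638) = 43184898889/26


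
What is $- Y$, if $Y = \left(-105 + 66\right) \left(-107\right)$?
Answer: $-4173$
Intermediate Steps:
$Y = 4173$ ($Y = \left(-39\right) \left(-107\right) = 4173$)
$- Y = \left(-1\right) 4173 = -4173$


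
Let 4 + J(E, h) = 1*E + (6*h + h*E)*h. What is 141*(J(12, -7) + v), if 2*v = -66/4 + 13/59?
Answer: 29344779/236 ≈ 1.2434e+5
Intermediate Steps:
J(E, h) = -4 + E + h*(6*h + E*h) (J(E, h) = -4 + (1*E + (6*h + h*E)*h) = -4 + (E + (6*h + E*h)*h) = -4 + (E + h*(6*h + E*h)) = -4 + E + h*(6*h + E*h))
v = -1921/236 (v = (-66/4 + 13/59)/2 = (-66*¼ + 13*(1/59))/2 = (-33/2 + 13/59)/2 = (½)*(-1921/118) = -1921/236 ≈ -8.1398)
141*(J(12, -7) + v) = 141*((-4 + 12 + 6*(-7)² + 12*(-7)²) - 1921/236) = 141*((-4 + 12 + 6*49 + 12*49) - 1921/236) = 141*((-4 + 12 + 294 + 588) - 1921/236) = 141*(890 - 1921/236) = 141*(208119/236) = 29344779/236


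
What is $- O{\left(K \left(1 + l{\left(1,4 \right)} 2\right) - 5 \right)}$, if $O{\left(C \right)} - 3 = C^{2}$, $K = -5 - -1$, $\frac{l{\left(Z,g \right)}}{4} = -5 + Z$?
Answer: $-14164$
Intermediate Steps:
$l{\left(Z,g \right)} = -20 + 4 Z$ ($l{\left(Z,g \right)} = 4 \left(-5 + Z\right) = -20 + 4 Z$)
$K = -4$ ($K = -5 + 1 = -4$)
$O{\left(C \right)} = 3 + C^{2}$
$- O{\left(K \left(1 + l{\left(1,4 \right)} 2\right) - 5 \right)} = - (3 + \left(- 4 \left(1 + \left(-20 + 4 \cdot 1\right) 2\right) - 5\right)^{2}) = - (3 + \left(- 4 \left(1 + \left(-20 + 4\right) 2\right) - 5\right)^{2}) = - (3 + \left(- 4 \left(1 - 32\right) - 5\right)^{2}) = - (3 + \left(\left(-4\right) \left(-31\right) - 5\right)^{2}) = - (3 + \left(124 - 5\right)^{2}) = - (3 + 119^{2}) = - (3 + 14161) = \left(-1\right) 14164 = -14164$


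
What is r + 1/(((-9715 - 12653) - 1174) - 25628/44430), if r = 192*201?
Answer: 20183552069433/522998344 ≈ 38592.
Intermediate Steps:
r = 38592
r + 1/(((-9715 - 12653) - 1174) - 25628/44430) = 38592 + 1/(((-9715 - 12653) - 1174) - 25628/44430) = 38592 + 1/((-22368 - 1174) - 25628*1/44430) = 38592 + 1/(-23542 - 12814/22215) = 38592 + 1/(-522998344/22215) = 38592 - 22215/522998344 = 20183552069433/522998344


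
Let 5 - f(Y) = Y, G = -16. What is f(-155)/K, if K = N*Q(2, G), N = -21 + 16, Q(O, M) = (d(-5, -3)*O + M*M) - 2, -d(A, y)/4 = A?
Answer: -16/147 ≈ -0.10884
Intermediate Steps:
d(A, y) = -4*A
Q(O, M) = -2 + M² + 20*O (Q(O, M) = ((-4*(-5))*O + M*M) - 2 = (20*O + M²) - 2 = (M² + 20*O) - 2 = -2 + M² + 20*O)
N = -5
f(Y) = 5 - Y
K = -1470 (K = -5*(-2 + (-16)² + 20*2) = -5*(-2 + 256 + 40) = -5*294 = -1470)
f(-155)/K = (5 - 1*(-155))/(-1470) = (5 + 155)*(-1/1470) = 160*(-1/1470) = -16/147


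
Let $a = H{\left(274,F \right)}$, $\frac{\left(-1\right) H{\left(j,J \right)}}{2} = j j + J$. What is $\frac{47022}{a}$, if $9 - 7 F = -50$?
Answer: $- \frac{54859}{175197} \approx -0.31313$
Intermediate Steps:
$F = \frac{59}{7}$ ($F = \frac{9}{7} - - \frac{50}{7} = \frac{9}{7} + \frac{50}{7} = \frac{59}{7} \approx 8.4286$)
$H{\left(j,J \right)} = - 2 J - 2 j^{2}$ ($H{\left(j,J \right)} = - 2 \left(j j + J\right) = - 2 \left(j^{2} + J\right) = - 2 \left(J + j^{2}\right) = - 2 J - 2 j^{2}$)
$a = - \frac{1051182}{7}$ ($a = \left(-2\right) \frac{59}{7} - 2 \cdot 274^{2} = - \frac{118}{7} - 150152 = - \frac{1051182}{7} \approx -1.5017 \cdot 10^{5}$)
$\frac{47022}{a} = \frac{47022}{- \frac{1051182}{7}} = 47022 \left(- \frac{7}{1051182}\right) = - \frac{54859}{175197}$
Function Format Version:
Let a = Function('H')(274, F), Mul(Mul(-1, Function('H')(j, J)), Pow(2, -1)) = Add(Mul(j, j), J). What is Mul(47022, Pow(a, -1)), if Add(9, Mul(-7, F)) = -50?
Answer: Rational(-54859, 175197) ≈ -0.31313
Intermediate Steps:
F = Rational(59, 7) (F = Add(Rational(9, 7), Mul(Rational(-1, 7), -50)) = Add(Rational(9, 7), Rational(50, 7)) = Rational(59, 7) ≈ 8.4286)
Function('H')(j, J) = Add(Mul(-2, J), Mul(-2, Pow(j, 2))) (Function('H')(j, J) = Mul(-2, Add(Mul(j, j), J)) = Mul(-2, Add(Pow(j, 2), J)) = Mul(-2, Add(J, Pow(j, 2))) = Add(Mul(-2, J), Mul(-2, Pow(j, 2))))
a = Rational(-1051182, 7) (a = Add(Mul(-2, Rational(59, 7)), Mul(-2, Pow(274, 2))) = Add(Rational(-118, 7), Mul(-2, 75076)) = Add(Rational(-118, 7), -150152) = Rational(-1051182, 7) ≈ -1.5017e+5)
Mul(47022, Pow(a, -1)) = Mul(47022, Pow(Rational(-1051182, 7), -1)) = Mul(47022, Rational(-7, 1051182)) = Rational(-54859, 175197)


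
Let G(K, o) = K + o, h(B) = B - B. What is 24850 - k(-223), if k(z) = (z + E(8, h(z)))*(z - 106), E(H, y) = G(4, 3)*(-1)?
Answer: -50820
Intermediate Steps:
h(B) = 0
E(H, y) = -7 (E(H, y) = (4 + 3)*(-1) = 7*(-1) = -7)
k(z) = (-106 + z)*(-7 + z) (k(z) = (z - 7)*(z - 106) = (-7 + z)*(-106 + z) = (-106 + z)*(-7 + z))
24850 - k(-223) = 24850 - (742 + (-223)**2 - 113*(-223)) = 24850 - (742 + 49729 + 25199) = 24850 - 1*75670 = 24850 - 75670 = -50820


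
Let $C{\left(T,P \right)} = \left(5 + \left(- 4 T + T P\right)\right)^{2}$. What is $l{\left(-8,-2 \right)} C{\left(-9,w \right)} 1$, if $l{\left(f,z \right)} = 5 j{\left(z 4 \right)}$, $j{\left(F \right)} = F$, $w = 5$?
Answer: $-640$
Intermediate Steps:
$l{\left(f,z \right)} = 20 z$ ($l{\left(f,z \right)} = 5 z 4 = 5 \cdot 4 z = 20 z$)
$C{\left(T,P \right)} = \left(5 - 4 T + P T\right)^{2}$ ($C{\left(T,P \right)} = \left(5 + \left(- 4 T + P T\right)\right)^{2} = \left(5 - 4 T + P T\right)^{2}$)
$l{\left(-8,-2 \right)} C{\left(-9,w \right)} 1 = 20 \left(-2\right) \left(5 - -36 + 5 \left(-9\right)\right)^{2} \cdot 1 = - 40 \left(5 + 36 - 45\right)^{2} \cdot 1 = - 40 \left(-4\right)^{2} \cdot 1 = \left(-40\right) 16 \cdot 1 = \left(-640\right) 1 = -640$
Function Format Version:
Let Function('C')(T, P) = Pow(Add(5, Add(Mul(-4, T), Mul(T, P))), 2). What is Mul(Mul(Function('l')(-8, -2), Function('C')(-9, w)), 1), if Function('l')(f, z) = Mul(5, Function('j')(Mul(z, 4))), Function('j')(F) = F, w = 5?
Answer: -640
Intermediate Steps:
Function('l')(f, z) = Mul(20, z) (Function('l')(f, z) = Mul(5, Mul(z, 4)) = Mul(5, Mul(4, z)) = Mul(20, z))
Function('C')(T, P) = Pow(Add(5, Mul(-4, T), Mul(P, T)), 2) (Function('C')(T, P) = Pow(Add(5, Add(Mul(-4, T), Mul(P, T))), 2) = Pow(Add(5, Mul(-4, T), Mul(P, T)), 2))
Mul(Mul(Function('l')(-8, -2), Function('C')(-9, w)), 1) = Mul(Mul(Mul(20, -2), Pow(Add(5, Mul(-4, -9), Mul(5, -9)), 2)), 1) = Mul(Mul(-40, Pow(Add(5, 36, -45), 2)), 1) = Mul(Mul(-40, Pow(-4, 2)), 1) = Mul(Mul(-40, 16), 1) = Mul(-640, 1) = -640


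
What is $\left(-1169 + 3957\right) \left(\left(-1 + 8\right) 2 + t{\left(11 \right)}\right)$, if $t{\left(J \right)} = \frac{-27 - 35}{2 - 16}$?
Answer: $\frac{359652}{7} \approx 51379.0$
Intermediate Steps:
$t{\left(J \right)} = \frac{31}{7}$ ($t{\left(J \right)} = - \frac{62}{-14} = \left(-62\right) \left(- \frac{1}{14}\right) = \frac{31}{7}$)
$\left(-1169 + 3957\right) \left(\left(-1 + 8\right) 2 + t{\left(11 \right)}\right) = \left(-1169 + 3957\right) \left(\left(-1 + 8\right) 2 + \frac{31}{7}\right) = 2788 \left(7 \cdot 2 + \frac{31}{7}\right) = 2788 \left(14 + \frac{31}{7}\right) = 2788 \cdot \frac{129}{7} = \frac{359652}{7}$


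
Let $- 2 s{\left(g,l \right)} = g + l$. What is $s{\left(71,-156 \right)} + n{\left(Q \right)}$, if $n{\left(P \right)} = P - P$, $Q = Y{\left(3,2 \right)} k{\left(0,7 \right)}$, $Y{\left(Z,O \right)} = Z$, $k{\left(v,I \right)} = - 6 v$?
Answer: $\frac{85}{2} \approx 42.5$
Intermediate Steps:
$s{\left(g,l \right)} = - \frac{g}{2} - \frac{l}{2}$ ($s{\left(g,l \right)} = - \frac{g + l}{2} = - \frac{g}{2} - \frac{l}{2}$)
$Q = 0$ ($Q = 3 \left(\left(-6\right) 0\right) = 3 \cdot 0 = 0$)
$n{\left(P \right)} = 0$
$s{\left(71,-156 \right)} + n{\left(Q \right)} = \left(\left(- \frac{1}{2}\right) 71 - -78\right) + 0 = \left(- \frac{71}{2} + 78\right) + 0 = \frac{85}{2} + 0 = \frac{85}{2}$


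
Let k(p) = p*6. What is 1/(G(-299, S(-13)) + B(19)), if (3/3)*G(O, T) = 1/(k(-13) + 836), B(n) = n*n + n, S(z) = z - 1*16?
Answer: 758/288041 ≈ 0.0026316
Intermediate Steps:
S(z) = -16 + z (S(z) = z - 16 = -16 + z)
B(n) = n + n² (B(n) = n² + n = n + n²)
k(p) = 6*p
G(O, T) = 1/758 (G(O, T) = 1/(6*(-13) + 836) = 1/(-78 + 836) = 1/758)
1/(G(-299, S(-13)) + B(19)) = 1/(1/758 + 19*(1 + 19)) = 1/(1/758 + 19*20) = 1/(1/758 + 380) = 1/(288041/758) = 758/288041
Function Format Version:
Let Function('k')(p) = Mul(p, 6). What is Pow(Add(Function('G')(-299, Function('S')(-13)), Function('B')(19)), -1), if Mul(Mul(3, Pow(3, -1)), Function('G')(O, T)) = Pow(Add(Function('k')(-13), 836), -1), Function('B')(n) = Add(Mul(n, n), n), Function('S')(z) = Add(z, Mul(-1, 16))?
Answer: Rational(758, 288041) ≈ 0.0026316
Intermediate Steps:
Function('S')(z) = Add(-16, z) (Function('S')(z) = Add(z, -16) = Add(-16, z))
Function('B')(n) = Add(n, Pow(n, 2)) (Function('B')(n) = Add(Pow(n, 2), n) = Add(n, Pow(n, 2)))
Function('k')(p) = Mul(6, p)
Function('G')(O, T) = Rational(1, 758) (Function('G')(O, T) = Pow(Add(Mul(6, -13), 836), -1) = Pow(Add(-78, 836), -1) = Pow(758, -1) = Rational(1, 758))
Pow(Add(Function('G')(-299, Function('S')(-13)), Function('B')(19)), -1) = Pow(Add(Rational(1, 758), Mul(19, Add(1, 19))), -1) = Pow(Add(Rational(1, 758), Mul(19, 20)), -1) = Pow(Add(Rational(1, 758), 380), -1) = Pow(Rational(288041, 758), -1) = Rational(758, 288041)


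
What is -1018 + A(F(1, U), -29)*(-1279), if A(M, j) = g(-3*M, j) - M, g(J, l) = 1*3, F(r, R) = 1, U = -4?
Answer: -3576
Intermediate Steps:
g(J, l) = 3
A(M, j) = 3 - M
-1018 + A(F(1, U), -29)*(-1279) = -1018 + (3 - 1*1)*(-1279) = -1018 + (3 - 1)*(-1279) = -1018 + 2*(-1279) = -1018 - 2558 = -3576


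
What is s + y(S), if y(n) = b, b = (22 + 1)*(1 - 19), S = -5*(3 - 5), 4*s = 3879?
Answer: 2223/4 ≈ 555.75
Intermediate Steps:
s = 3879/4 (s = (¼)*3879 = 3879/4 ≈ 969.75)
S = 10 (S = -5*(-2) = 10)
b = -414 (b = 23*(-18) = -414)
y(n) = -414
s + y(S) = 3879/4 - 414 = 2223/4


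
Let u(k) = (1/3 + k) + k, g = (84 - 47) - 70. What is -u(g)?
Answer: 197/3 ≈ 65.667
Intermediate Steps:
g = -33 (g = 37 - 70 = -33)
u(k) = ⅓ + 2*k (u(k) = (⅓ + k) + k = ⅓ + 2*k)
-u(g) = -(⅓ + 2*(-33)) = -(⅓ - 66) = -1*(-197/3) = 197/3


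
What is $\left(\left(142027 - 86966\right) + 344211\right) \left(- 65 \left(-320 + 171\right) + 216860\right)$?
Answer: $90453075240$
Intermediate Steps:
$\left(\left(142027 - 86966\right) + 344211\right) \left(- 65 \left(-320 + 171\right) + 216860\right) = \left(\left(142027 - 86966\right) + 344211\right) \left(\left(-65\right) \left(-149\right) + 216860\right) = \left(55061 + 344211\right) \left(9685 + 216860\right) = 399272 \cdot 226545 = 90453075240$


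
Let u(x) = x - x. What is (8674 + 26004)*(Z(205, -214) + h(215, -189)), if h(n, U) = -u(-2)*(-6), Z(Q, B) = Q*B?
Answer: -1521323860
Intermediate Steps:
u(x) = 0
Z(Q, B) = B*Q
h(n, U) = 0 (h(n, U) = -1*0*(-6) = 0*(-6) = 0)
(8674 + 26004)*(Z(205, -214) + h(215, -189)) = (8674 + 26004)*(-214*205 + 0) = 34678*(-43870 + 0) = 34678*(-43870) = -1521323860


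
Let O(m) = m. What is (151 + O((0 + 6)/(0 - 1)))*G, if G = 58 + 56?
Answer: 16530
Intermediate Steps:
G = 114
(151 + O((0 + 6)/(0 - 1)))*G = (151 + (0 + 6)/(0 - 1))*114 = (151 + 6/(-1))*114 = (151 + 6*(-1))*114 = (151 - 6)*114 = 145*114 = 16530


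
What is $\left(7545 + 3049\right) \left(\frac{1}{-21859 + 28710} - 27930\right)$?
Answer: $- \frac{2027145256826}{6851} \approx -2.9589 \cdot 10^{8}$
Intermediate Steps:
$\left(7545 + 3049\right) \left(\frac{1}{-21859 + 28710} - 27930\right) = 10594 \left(\frac{1}{6851} - 27930\right) = 10594 \left(- \frac{191348429}{6851}\right) = - \frac{2027145256826}{6851}$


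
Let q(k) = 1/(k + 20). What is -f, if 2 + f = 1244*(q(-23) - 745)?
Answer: 2781590/3 ≈ 9.2720e+5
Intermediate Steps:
q(k) = 1/(20 + k)
f = -2781590/3 (f = -2 + 1244*(1/(20 - 23) - 745) = -2 + 1244*(1/(-3) - 745) = -2 + 1244*(-⅓ - 745) = -2 + 1244*(-2236/3) = -2 - 2781584/3 = -2781590/3 ≈ -9.2720e+5)
-f = -1*(-2781590/3) = 2781590/3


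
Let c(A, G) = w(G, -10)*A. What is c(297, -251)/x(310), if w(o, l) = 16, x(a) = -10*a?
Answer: -1188/775 ≈ -1.5329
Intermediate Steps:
c(A, G) = 16*A
c(297, -251)/x(310) = (16*297)/((-10*310)) = 4752/(-3100) = 4752*(-1/3100) = -1188/775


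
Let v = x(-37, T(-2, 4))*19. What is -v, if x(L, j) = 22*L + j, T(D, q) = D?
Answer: 15504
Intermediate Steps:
x(L, j) = j + 22*L
v = -15504 (v = (-2 + 22*(-37))*19 = (-2 - 814)*19 = -816*19 = -15504)
-v = -1*(-15504) = 15504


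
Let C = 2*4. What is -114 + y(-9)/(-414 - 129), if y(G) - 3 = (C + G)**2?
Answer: -61906/543 ≈ -114.01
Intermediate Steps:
C = 8
y(G) = 3 + (8 + G)**2
-114 + y(-9)/(-414 - 129) = -114 + (3 + (8 - 9)**2)/(-414 - 129) = -114 + (3 + (-1)**2)/(-543) = -114 + (3 + 1)*(-1/543) = -114 + 4*(-1/543) = -114 - 4/543 = -61906/543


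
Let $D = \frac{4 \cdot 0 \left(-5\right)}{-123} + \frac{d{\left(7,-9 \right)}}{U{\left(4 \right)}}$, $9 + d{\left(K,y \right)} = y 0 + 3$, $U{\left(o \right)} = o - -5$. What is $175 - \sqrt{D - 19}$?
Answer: $175 - \frac{i \sqrt{177}}{3} \approx 175.0 - 4.4347 i$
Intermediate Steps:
$U{\left(o \right)} = 5 + o$ ($U{\left(o \right)} = o + 5 = 5 + o$)
$d{\left(K,y \right)} = -6$ ($d{\left(K,y \right)} = -9 + \left(y 0 + 3\right) = -9 + \left(0 + 3\right) = -9 + 3 = -6$)
$D = - \frac{2}{3}$ ($D = \frac{4 \cdot 0 \left(-5\right)}{-123} - \frac{6}{5 + 4} = 0 \left(-5\right) \left(- \frac{1}{123}\right) - \frac{6}{9} = 0 \left(- \frac{1}{123}\right) - \frac{2}{3} = 0 - \frac{2}{3} = - \frac{2}{3} \approx -0.66667$)
$175 - \sqrt{D - 19} = 175 - \sqrt{- \frac{2}{3} - 19} = 175 - \sqrt{- \frac{59}{3}} = 175 - \frac{i \sqrt{177}}{3}$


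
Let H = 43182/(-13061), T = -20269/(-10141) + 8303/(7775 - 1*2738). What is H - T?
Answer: -201693641510/29006900619 ≈ -6.9533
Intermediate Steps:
T = 8099812/2220879 (T = -20269*(-1/10141) + 8303/(7775 - 2738) = 20269/10141 + 8303/5037 = 20269/10141 + 8303*(1/5037) = 20269/10141 + 361/219 = 8099812/2220879 ≈ 3.6471)
H = -43182/13061 (H = 43182*(-1/13061) = -43182/13061 ≈ -3.3062)
H - T = -43182/13061 - 1*8099812/2220879 = -43182/13061 - 8099812/2220879 = -201693641510/29006900619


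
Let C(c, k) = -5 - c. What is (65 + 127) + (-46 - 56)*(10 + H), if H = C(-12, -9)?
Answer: -1542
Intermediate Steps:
H = 7 (H = -5 - 1*(-12) = -5 + 12 = 7)
(65 + 127) + (-46 - 56)*(10 + H) = (65 + 127) + (-46 - 56)*(10 + 7) = 192 - 102*17 = 192 - 1734 = -1542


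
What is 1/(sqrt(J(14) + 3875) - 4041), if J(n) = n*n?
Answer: -1347/5441870 - sqrt(4071)/16325610 ≈ -0.00025143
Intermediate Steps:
J(n) = n**2
1/(sqrt(J(14) + 3875) - 4041) = 1/(sqrt(14**2 + 3875) - 4041) = 1/(sqrt(196 + 3875) - 4041) = 1/(sqrt(4071) - 4041) = 1/(-4041 + sqrt(4071))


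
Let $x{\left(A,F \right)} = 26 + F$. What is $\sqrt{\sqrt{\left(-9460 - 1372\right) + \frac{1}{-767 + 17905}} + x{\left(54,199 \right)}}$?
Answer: $\frac{\sqrt{66084984900 + 51414 i \sqrt{353497556830}}}{17138} \approx 15.377 + 3.3842 i$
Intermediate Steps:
$\sqrt{\sqrt{\left(-9460 - 1372\right) + \frac{1}{-767 + 17905}} + x{\left(54,199 \right)}} = \sqrt{\sqrt{\left(-9460 - 1372\right) + \frac{1}{-767 + 17905}} + \left(26 + 199\right)} = \sqrt{\sqrt{\left(-9460 - 1372\right) + \frac{1}{17138}} + 225} = \sqrt{\sqrt{-10832 + \frac{1}{17138}} + 225} = \sqrt{\sqrt{- \frac{185638815}{17138}} + 225} = \sqrt{\frac{3 i \sqrt{353497556830}}{17138} + 225} = \sqrt{225 + \frac{3 i \sqrt{353497556830}}{17138}}$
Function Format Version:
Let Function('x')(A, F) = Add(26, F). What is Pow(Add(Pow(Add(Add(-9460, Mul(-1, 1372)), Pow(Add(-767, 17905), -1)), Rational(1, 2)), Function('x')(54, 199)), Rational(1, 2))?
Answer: Mul(Rational(1, 17138), Pow(Add(66084984900, Mul(51414, I, Pow(353497556830, Rational(1, 2)))), Rational(1, 2))) ≈ Add(15.377, Mul(3.3842, I))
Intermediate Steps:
Pow(Add(Pow(Add(Add(-9460, Mul(-1, 1372)), Pow(Add(-767, 17905), -1)), Rational(1, 2)), Function('x')(54, 199)), Rational(1, 2)) = Pow(Add(Pow(Add(Add(-9460, Mul(-1, 1372)), Pow(Add(-767, 17905), -1)), Rational(1, 2)), Add(26, 199)), Rational(1, 2)) = Pow(Add(Pow(Add(Add(-9460, -1372), Pow(17138, -1)), Rational(1, 2)), 225), Rational(1, 2)) = Pow(Add(Pow(Add(-10832, Rational(1, 17138)), Rational(1, 2)), 225), Rational(1, 2)) = Pow(Add(Pow(Rational(-185638815, 17138), Rational(1, 2)), 225), Rational(1, 2)) = Pow(Add(Mul(Rational(3, 17138), I, Pow(353497556830, Rational(1, 2))), 225), Rational(1, 2)) = Pow(Add(225, Mul(Rational(3, 17138), I, Pow(353497556830, Rational(1, 2)))), Rational(1, 2))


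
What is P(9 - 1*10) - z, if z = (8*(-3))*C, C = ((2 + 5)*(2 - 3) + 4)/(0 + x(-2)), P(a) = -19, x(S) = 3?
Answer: -43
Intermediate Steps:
C = -1 (C = ((2 + 5)*(2 - 3) + 4)/(0 + 3) = (7*(-1) + 4)/3 = (-7 + 4)*(1/3) = -3*1/3 = -1)
z = 24 (z = (8*(-3))*(-1) = -24*(-1) = 24)
P(9 - 1*10) - z = -19 - 1*24 = -19 - 24 = -43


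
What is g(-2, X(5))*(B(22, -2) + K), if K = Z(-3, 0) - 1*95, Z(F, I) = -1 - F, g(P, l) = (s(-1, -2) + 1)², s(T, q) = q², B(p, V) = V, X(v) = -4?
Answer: -2375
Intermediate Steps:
g(P, l) = 25 (g(P, l) = ((-2)² + 1)² = (4 + 1)² = 5² = 25)
K = -93 (K = (-1 - 1*(-3)) - 1*95 = (-1 + 3) - 95 = 2 - 95 = -93)
g(-2, X(5))*(B(22, -2) + K) = 25*(-2 - 93) = 25*(-95) = -2375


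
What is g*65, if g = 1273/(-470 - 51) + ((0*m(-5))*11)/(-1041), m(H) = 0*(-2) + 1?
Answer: -82745/521 ≈ -158.82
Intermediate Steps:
m(H) = 1 (m(H) = 0 + 1 = 1)
g = -1273/521 (g = 1273/(-470 - 51) + ((0*1)*11)/(-1041) = 1273/(-521) + (0*11)*(-1/1041) = 1273*(-1/521) + 0*(-1/1041) = -1273/521 + 0 = -1273/521 ≈ -2.4434)
g*65 = -1273/521*65 = -82745/521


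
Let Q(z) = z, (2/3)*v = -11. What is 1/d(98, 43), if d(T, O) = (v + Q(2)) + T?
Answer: 2/167 ≈ 0.011976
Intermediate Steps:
v = -33/2 (v = (3/2)*(-11) = -33/2 ≈ -16.500)
d(T, O) = -29/2 + T (d(T, O) = (-33/2 + 2) + T = -29/2 + T)
1/d(98, 43) = 1/(-29/2 + 98) = 1/(167/2) = 2/167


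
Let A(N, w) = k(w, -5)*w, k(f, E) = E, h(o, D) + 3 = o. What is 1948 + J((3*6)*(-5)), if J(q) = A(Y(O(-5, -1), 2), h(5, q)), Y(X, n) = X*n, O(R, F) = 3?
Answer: 1938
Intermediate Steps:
h(o, D) = -3 + o
A(N, w) = -5*w
J(q) = -10 (J(q) = -5*(-3 + 5) = -5*2 = -10)
1948 + J((3*6)*(-5)) = 1948 - 10 = 1938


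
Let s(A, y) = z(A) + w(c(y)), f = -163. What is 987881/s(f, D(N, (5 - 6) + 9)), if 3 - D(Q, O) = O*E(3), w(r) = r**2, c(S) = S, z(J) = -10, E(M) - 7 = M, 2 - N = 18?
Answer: 987881/5919 ≈ 166.90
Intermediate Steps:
N = -16 (N = 2 - 1*18 = 2 - 18 = -16)
E(M) = 7 + M
D(Q, O) = 3 - 10*O (D(Q, O) = 3 - O*(7 + 3) = 3 - O*10 = 3 - 10*O)
s(A, y) = -10 + y**2
987881/s(f, D(N, (5 - 6) + 9)) = 987881/(-10 + (3 - 10*((5 - 6) + 9))**2) = 987881/(-10 + (3 - 10*(-1 + 9))**2) = 987881/(-10 + (3 - 10*8)**2) = 987881/(-10 + (3 - 80)**2) = 987881/(-10 + (-77)**2) = 987881/(-10 + 5929) = 987881/5919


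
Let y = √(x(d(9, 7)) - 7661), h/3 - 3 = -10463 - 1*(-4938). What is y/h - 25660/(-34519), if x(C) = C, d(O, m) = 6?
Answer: 25660/34519 - I*√7655/16566 ≈ 0.74336 - 0.0052815*I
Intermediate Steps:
h = -16566 (h = 9 + 3*(-10463 - 1*(-4938)) = 9 + 3*(-10463 + 4938) = 9 + 3*(-5525) = 9 - 16575 = -16566)
y = I*√7655 (y = √(6 - 7661) = √(-7655) = I*√7655 ≈ 87.493*I)
y/h - 25660/(-34519) = (I*√7655)/(-16566) - 25660/(-34519) = (I*√7655)*(-1/16566) - 25660*(-1/34519) = -I*√7655/16566 + 25660/34519 = 25660/34519 - I*√7655/16566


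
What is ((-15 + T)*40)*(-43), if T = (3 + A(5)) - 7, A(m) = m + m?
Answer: 15480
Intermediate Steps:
A(m) = 2*m
T = 6 (T = (3 + 2*5) - 7 = (3 + 10) - 7 = 13 - 7 = 6)
((-15 + T)*40)*(-43) = ((-15 + 6)*40)*(-43) = -9*40*(-43) = -360*(-43) = 15480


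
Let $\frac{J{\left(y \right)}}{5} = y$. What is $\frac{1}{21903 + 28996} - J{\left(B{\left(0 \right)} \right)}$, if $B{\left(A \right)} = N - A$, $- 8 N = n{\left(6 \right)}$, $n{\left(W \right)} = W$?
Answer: $\frac{763489}{203596} \approx 3.75$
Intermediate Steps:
$N = - \frac{3}{4}$ ($N = \left(- \frac{1}{8}\right) 6 = - \frac{3}{4} \approx -0.75$)
$B{\left(A \right)} = - \frac{3}{4} - A$
$J{\left(y \right)} = 5 y$
$\frac{1}{21903 + 28996} - J{\left(B{\left(0 \right)} \right)} = \frac{1}{21903 + 28996} - 5 \left(- \frac{3}{4} - 0\right) = \frac{1}{50899} - 5 \left(- \frac{3}{4} + 0\right) = \frac{1}{50899} - 5 \left(- \frac{3}{4}\right) = \frac{1}{50899} - - \frac{15}{4} = \frac{1}{50899} + \frac{15}{4} = \frac{763489}{203596}$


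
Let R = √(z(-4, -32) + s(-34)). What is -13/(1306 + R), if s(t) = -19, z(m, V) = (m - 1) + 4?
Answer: -8489/852828 + 13*I*√5/852828 ≈ -0.0099539 + 3.4085e-5*I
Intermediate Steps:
z(m, V) = 3 + m (z(m, V) = (-1 + m) + 4 = 3 + m)
R = 2*I*√5 (R = √((3 - 4) - 19) = √(-1 - 19) = √(-20) = 2*I*√5 ≈ 4.4721*I)
-13/(1306 + R) = -13/(1306 + 2*I*√5)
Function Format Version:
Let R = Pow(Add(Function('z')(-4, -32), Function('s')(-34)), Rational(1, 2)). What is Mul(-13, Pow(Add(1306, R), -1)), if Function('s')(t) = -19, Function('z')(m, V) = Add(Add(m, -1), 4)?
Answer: Add(Rational(-8489, 852828), Mul(Rational(13, 852828), I, Pow(5, Rational(1, 2)))) ≈ Add(-0.0099539, Mul(3.4085e-5, I))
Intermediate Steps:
Function('z')(m, V) = Add(3, m) (Function('z')(m, V) = Add(Add(-1, m), 4) = Add(3, m))
R = Mul(2, I, Pow(5, Rational(1, 2))) (R = Pow(Add(Add(3, -4), -19), Rational(1, 2)) = Pow(Add(-1, -19), Rational(1, 2)) = Pow(-20, Rational(1, 2)) = Mul(2, I, Pow(5, Rational(1, 2))) ≈ Mul(4.4721, I))
Mul(-13, Pow(Add(1306, R), -1)) = Mul(-13, Pow(Add(1306, Mul(2, I, Pow(5, Rational(1, 2)))), -1))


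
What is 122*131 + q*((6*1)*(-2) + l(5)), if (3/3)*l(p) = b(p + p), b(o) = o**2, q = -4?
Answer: 15630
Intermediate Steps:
l(p) = 4*p**2 (l(p) = (p + p)**2 = (2*p)**2 = 4*p**2)
122*131 + q*((6*1)*(-2) + l(5)) = 122*131 - 4*((6*1)*(-2) + 4*5**2) = 15982 - 4*(6*(-2) + 4*25) = 15982 - 4*(-12 + 100) = 15982 - 4*88 = 15982 - 352 = 15630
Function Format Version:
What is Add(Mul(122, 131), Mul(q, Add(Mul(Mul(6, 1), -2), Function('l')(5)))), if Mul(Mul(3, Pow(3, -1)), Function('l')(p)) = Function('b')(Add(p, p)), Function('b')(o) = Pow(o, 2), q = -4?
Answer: 15630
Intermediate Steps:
Function('l')(p) = Mul(4, Pow(p, 2)) (Function('l')(p) = Pow(Add(p, p), 2) = Pow(Mul(2, p), 2) = Mul(4, Pow(p, 2)))
Add(Mul(122, 131), Mul(q, Add(Mul(Mul(6, 1), -2), Function('l')(5)))) = Add(Mul(122, 131), Mul(-4, Add(Mul(Mul(6, 1), -2), Mul(4, Pow(5, 2))))) = Add(15982, Mul(-4, Add(Mul(6, -2), Mul(4, 25)))) = Add(15982, Mul(-4, Add(-12, 100))) = Add(15982, Mul(-4, 88)) = Add(15982, -352) = 15630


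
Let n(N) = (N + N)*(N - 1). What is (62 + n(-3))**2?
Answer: 7396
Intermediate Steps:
n(N) = 2*N*(-1 + N) (n(N) = (2*N)*(-1 + N) = 2*N*(-1 + N))
(62 + n(-3))**2 = (62 + 2*(-3)*(-1 - 3))**2 = (62 + 2*(-3)*(-4))**2 = (62 + 24)**2 = 86**2 = 7396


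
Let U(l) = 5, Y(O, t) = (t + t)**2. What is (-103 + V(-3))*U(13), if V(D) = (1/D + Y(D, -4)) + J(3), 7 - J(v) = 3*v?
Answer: -620/3 ≈ -206.67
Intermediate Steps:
Y(O, t) = 4*t**2 (Y(O, t) = (2*t)**2 = 4*t**2)
J(v) = 7 - 3*v
V(D) = 62 + 1/D (V(D) = (1/D + 4*(-4)**2) + (7 - 3*3) = (1/D + 4*16) + (7 - 9) = (1/D + 64) - 2 = (64 + 1/D) - 2 = 62 + 1/D)
(-103 + V(-3))*U(13) = (-103 + (62 + 1/(-3)))*5 = (-103 + (62 - 1/3))*5 = (-103 + 185/3)*5 = -124/3*5 = -620/3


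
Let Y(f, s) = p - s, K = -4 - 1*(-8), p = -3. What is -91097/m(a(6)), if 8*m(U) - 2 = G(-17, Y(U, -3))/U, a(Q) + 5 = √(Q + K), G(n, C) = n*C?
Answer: -364388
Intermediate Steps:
K = 4 (K = -4 + 8 = 4)
Y(f, s) = -3 - s
G(n, C) = C*n
a(Q) = -5 + √(4 + Q) (a(Q) = -5 + √(Q + 4) = -5 + √(4 + Q))
m(U) = ¼ (m(U) = ¼ + (((-3 - 1*(-3))*(-17))/U)/8 = ¼ + (((-3 + 3)*(-17))/U)/8 = ¼ + ((0*(-17))/U)/8 = ¼ + (0/U)/8 = ¼ + (⅛)*0 = ¼ + 0 = ¼)
-91097/m(a(6)) = -91097/¼ = -91097*4 = -364388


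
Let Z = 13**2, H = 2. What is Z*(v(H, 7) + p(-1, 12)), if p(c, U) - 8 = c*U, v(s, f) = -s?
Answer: -1014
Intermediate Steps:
p(c, U) = 8 + U*c (p(c, U) = 8 + c*U = 8 + U*c)
Z = 169
Z*(v(H, 7) + p(-1, 12)) = 169*(-1*2 + (8 + 12*(-1))) = 169*(-2 + (8 - 12)) = 169*(-2 - 4) = 169*(-6) = -1014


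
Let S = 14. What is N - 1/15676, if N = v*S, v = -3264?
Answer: -716330497/15676 ≈ -45696.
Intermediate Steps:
N = -45696 (N = -3264*14 = -45696)
N - 1/15676 = -45696 - 1/15676 = -716330497/15676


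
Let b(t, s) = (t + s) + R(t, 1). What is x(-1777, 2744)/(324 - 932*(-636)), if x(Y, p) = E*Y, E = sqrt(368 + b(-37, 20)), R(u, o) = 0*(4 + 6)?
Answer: -1777*sqrt(39)/197692 ≈ -0.056135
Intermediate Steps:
R(u, o) = 0 (R(u, o) = 0*10 = 0)
b(t, s) = s + t (b(t, s) = (t + s) + 0 = (s + t) + 0 = s + t)
E = 3*sqrt(39) (E = sqrt(368 + (20 - 37)) = sqrt(368 - 17) = sqrt(351) = 3*sqrt(39) ≈ 18.735)
x(Y, p) = 3*Y*sqrt(39) (x(Y, p) = (3*sqrt(39))*Y = 3*Y*sqrt(39))
x(-1777, 2744)/(324 - 932*(-636)) = (3*(-1777)*sqrt(39))/(324 - 932*(-636)) = (-5331*sqrt(39))/(324 + 592752) = -5331*sqrt(39)/593076 = -5331*sqrt(39)*(1/593076) = -1777*sqrt(39)/197692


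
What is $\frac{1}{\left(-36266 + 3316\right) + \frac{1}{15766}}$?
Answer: $- \frac{15766}{519489699} \approx -3.0349 \cdot 10^{-5}$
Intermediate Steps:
$\frac{1}{\left(-36266 + 3316\right) + \frac{1}{15766}} = \frac{1}{-32950 + \frac{1}{15766}} = \frac{1}{- \frac{519489699}{15766}} = - \frac{15766}{519489699}$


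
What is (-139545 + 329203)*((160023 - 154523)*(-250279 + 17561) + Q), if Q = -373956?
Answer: -242823491189048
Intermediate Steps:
(-139545 + 329203)*((160023 - 154523)*(-250279 + 17561) + Q) = (-139545 + 329203)*((160023 - 154523)*(-250279 + 17561) - 373956) = 189658*(5500*(-232718) - 373956) = 189658*(-1279949000 - 373956) = 189658*(-1280322956) = -242823491189048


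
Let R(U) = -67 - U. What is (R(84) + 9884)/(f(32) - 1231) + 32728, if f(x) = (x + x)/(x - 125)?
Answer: 3747989047/114547 ≈ 32720.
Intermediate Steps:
f(x) = 2*x/(-125 + x) (f(x) = (2*x)/(-125 + x) = 2*x/(-125 + x))
(R(84) + 9884)/(f(32) - 1231) + 32728 = ((-67 - 1*84) + 9884)/(2*32/(-125 + 32) - 1231) + 32728 = ((-67 - 84) + 9884)/(2*32/(-93) - 1231) + 32728 = (-151 + 9884)/(2*32*(-1/93) - 1231) + 32728 = 9733/(-64/93 - 1231) + 32728 = 9733/(-114547/93) + 32728 = 9733*(-93/114547) + 32728 = -905169/114547 + 32728 = 3747989047/114547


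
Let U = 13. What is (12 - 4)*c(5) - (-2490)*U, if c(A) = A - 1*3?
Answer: 32386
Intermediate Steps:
c(A) = -3 + A (c(A) = A - 3 = -3 + A)
(12 - 4)*c(5) - (-2490)*U = (12 - 4)*(-3 + 5) - (-2490)*13 = 8*2 - 83*(-390) = 16 + 32370 = 32386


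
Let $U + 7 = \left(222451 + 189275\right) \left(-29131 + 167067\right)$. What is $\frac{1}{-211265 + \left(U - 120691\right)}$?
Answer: $\frac{1}{56791505573} \approx 1.7608 \cdot 10^{-11}$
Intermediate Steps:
$U = 56791837529$ ($U = -7 + \left(222451 + 189275\right) \left(-29131 + 167067\right) = -7 + 411726 \cdot 137936 = -7 + 56791837536 = 56791837529$)
$\frac{1}{-211265 + \left(U - 120691\right)} = \frac{1}{-211265 + \left(56791837529 - 120691\right)} = \frac{1}{-211265 + 56791716838} = \frac{1}{56791505573}$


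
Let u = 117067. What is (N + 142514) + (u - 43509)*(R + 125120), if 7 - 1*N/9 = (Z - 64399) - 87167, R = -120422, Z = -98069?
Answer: 347964776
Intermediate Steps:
N = 2246778 (N = 63 - 9*((-98069 - 64399) - 87167) = 63 - 9*(-162468 - 87167) = 63 - 9*(-249635) = 63 + 2246715 = 2246778)
(N + 142514) + (u - 43509)*(R + 125120) = (2246778 + 142514) + (117067 - 43509)*(-120422 + 125120) = 2389292 + 73558*4698 = 2389292 + 345575484 = 347964776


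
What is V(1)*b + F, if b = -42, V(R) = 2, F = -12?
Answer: -96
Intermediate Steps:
V(1)*b + F = 2*(-42) - 12 = -84 - 12 = -96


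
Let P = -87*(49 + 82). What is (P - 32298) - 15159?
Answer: -58854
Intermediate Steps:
P = -11397 (P = -87*131 = -11397)
(P - 32298) - 15159 = (-11397 - 32298) - 15159 = -43695 - 15159 = -58854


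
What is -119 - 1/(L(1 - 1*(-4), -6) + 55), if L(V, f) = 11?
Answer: -7855/66 ≈ -119.02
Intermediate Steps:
-119 - 1/(L(1 - 1*(-4), -6) + 55) = -119 - 1/(11 + 55) = -119 - 1/66 = -7855/66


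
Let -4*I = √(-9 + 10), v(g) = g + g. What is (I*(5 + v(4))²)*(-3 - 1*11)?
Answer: 1183/2 ≈ 591.50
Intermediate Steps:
v(g) = 2*g
I = -¼ (I = -√(-9 + 10)/4 = -√1/4 = -¼*1 = -¼ ≈ -0.25000)
(I*(5 + v(4))²)*(-3 - 1*11) = (-(5 + 2*4)²/4)*(-3 - 1*11) = (-(5 + 8)²/4)*(-3 - 11) = -¼*13²*(-14) = -¼*169*(-14) = -169/4*(-14) = 1183/2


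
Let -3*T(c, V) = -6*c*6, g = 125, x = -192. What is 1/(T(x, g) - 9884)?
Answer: -1/12188 ≈ -8.2048e-5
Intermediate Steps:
T(c, V) = 12*c (T(c, V) = -(-6*c)*6/3 = -(-12)*c = 12*c)
1/(T(x, g) - 9884) = 1/(12*(-192) - 9884) = 1/(-2304 - 9884) = 1/(-12188) = -1/12188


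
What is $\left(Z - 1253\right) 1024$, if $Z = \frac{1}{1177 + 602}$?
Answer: $- \frac{2282584064}{1779} \approx -1.2831 \cdot 10^{6}$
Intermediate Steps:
$Z = \frac{1}{1779} \approx 0.00056211$
$\left(Z - 1253\right) 1024 = \left(\frac{1}{1779} - 1253\right) 1024 = \left(- \frac{2229086}{1779}\right) 1024 = - \frac{2282584064}{1779}$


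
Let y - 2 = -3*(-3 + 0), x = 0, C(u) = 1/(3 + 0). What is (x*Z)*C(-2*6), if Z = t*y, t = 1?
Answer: 0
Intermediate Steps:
C(u) = 1/3
y = 11 (y = 2 - 3*(-3 + 0) = 2 - 3*(-3) = 2 + 9 = 11)
Z = 11 (Z = 1*11 = 11)
(x*Z)*C(-2*6) = (0*11)*(1/3) = 0*(1/3) = 0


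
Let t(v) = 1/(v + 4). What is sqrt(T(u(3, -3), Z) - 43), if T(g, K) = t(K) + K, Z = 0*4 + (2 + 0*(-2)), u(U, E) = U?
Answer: 7*I*sqrt(30)/6 ≈ 6.3901*I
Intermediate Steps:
t(v) = 1/(4 + v)
Z = 2 (Z = 0 + (2 + 0) = 0 + 2 = 2)
T(g, K) = K + 1/(4 + K) (T(g, K) = 1/(4 + K) + K = K + 1/(4 + K))
sqrt(T(u(3, -3), Z) - 43) = sqrt((1 + 2*(4 + 2))/(4 + 2) - 43) = sqrt((1 + 2*6)/6 - 43) = sqrt((1 + 12)/6 - 43) = sqrt((1/6)*13 - 43) = sqrt(13/6 - 43) = sqrt(-245/6) = 7*I*sqrt(30)/6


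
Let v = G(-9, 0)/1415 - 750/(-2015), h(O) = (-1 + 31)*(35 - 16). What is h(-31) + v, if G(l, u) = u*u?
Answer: 229860/403 ≈ 570.37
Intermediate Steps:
G(l, u) = u²
h(O) = 570 (h(O) = 30*19 = 570)
v = 150/403 (v = 0²/1415 - 750/(-2015) = 0*(1/1415) - 750*(-1/2015) = 0 + 150/403 = 150/403 ≈ 0.37221)
h(-31) + v = 570 + 150/403 = 229860/403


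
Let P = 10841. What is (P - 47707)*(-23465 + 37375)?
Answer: -512806060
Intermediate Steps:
(P - 47707)*(-23465 + 37375) = (10841 - 47707)*(-23465 + 37375) = -36866*13910 = -512806060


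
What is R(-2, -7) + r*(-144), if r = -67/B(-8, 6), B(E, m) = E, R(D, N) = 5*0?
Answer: -1206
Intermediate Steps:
R(D, N) = 0
r = 67/8 (r = -67/(-8) = -67*(-1/8) = 67/8 ≈ 8.3750)
R(-2, -7) + r*(-144) = 0 + (67/8)*(-144) = 0 - 1206 = -1206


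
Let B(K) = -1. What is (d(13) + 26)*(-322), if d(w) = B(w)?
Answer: -8050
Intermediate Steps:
d(w) = -1
(d(13) + 26)*(-322) = (-1 + 26)*(-322) = 25*(-322) = -8050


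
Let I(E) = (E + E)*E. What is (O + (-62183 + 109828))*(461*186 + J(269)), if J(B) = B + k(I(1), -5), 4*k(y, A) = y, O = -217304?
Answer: -29186607429/2 ≈ -1.4593e+10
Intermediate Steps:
I(E) = 2*E**2 (I(E) = (2*E)*E = 2*E**2)
k(y, A) = y/4
J(B) = 1/2 + B (J(B) = B + (2*1**2)/4 = B + (2*1)/4 = B + (1/4)*2 = B + 1/2 = 1/2 + B)
(O + (-62183 + 109828))*(461*186 + J(269)) = (-217304 + (-62183 + 109828))*(461*186 + (1/2 + 269)) = (-217304 + 47645)*(85746 + 539/2) = -169659*172031/2 = -29186607429/2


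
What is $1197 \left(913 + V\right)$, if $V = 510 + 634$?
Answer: $2462229$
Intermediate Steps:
$V = 1144$
$1197 \left(913 + V\right) = 1197 \left(913 + 1144\right) = 1197 \cdot 2057 = 2462229$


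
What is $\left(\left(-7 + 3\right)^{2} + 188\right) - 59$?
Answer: $145$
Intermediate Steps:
$\left(\left(-7 + 3\right)^{2} + 188\right) - 59 = \left(\left(-4\right)^{2} + 188\right) - 59 = \left(16 + 188\right) - 59 = 204 - 59 = 145$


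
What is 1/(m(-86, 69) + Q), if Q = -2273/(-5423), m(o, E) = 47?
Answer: 5423/257154 ≈ 0.021089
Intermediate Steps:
Q = 2273/5423 (Q = -2273*(-1/5423) = 2273/5423 ≈ 0.41914)
1/(m(-86, 69) + Q) = 1/(47 + 2273/5423) = 1/(257154/5423) = 5423/257154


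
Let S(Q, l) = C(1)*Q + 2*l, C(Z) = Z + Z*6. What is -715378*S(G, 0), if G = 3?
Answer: -15022938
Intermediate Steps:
C(Z) = 7*Z (C(Z) = Z + 6*Z = 7*Z)
S(Q, l) = 2*l + 7*Q (S(Q, l) = (7*1)*Q + 2*l = 7*Q + 2*l = 2*l + 7*Q)
-715378*S(G, 0) = -715378*(2*0 + 7*3) = -715378*(0 + 21) = -715378*21 = -15022938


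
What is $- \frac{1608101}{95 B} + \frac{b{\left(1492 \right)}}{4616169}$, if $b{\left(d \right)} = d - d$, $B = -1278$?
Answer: $\frac{1608101}{121410} \approx 13.245$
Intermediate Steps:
$b{\left(d \right)} = 0$
$- \frac{1608101}{95 B} + \frac{b{\left(1492 \right)}}{4616169} = - \frac{1608101}{95 \left(-1278\right)} + \frac{0}{4616169} = - \frac{1608101}{-121410} + 0 \cdot \frac{1}{4616169} = \left(-1608101\right) \left(- \frac{1}{121410}\right) + 0 = \frac{1608101}{121410} + 0 = \frac{1608101}{121410}$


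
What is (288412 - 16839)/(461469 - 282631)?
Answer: 271573/178838 ≈ 1.5185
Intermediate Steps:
(288412 - 16839)/(461469 - 282631) = 271573/178838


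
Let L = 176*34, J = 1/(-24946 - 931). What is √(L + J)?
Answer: √4007000842059/25877 ≈ 77.356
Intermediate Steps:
J = -1/25877 (J = 1/(-25877) = -1/25877 ≈ -3.8644e-5)
L = 5984
√(L + J) = √(5984 - 1/25877) = √(154847967/25877) = √4007000842059/25877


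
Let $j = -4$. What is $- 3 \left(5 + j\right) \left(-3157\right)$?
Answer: $9471$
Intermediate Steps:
$- 3 \left(5 + j\right) \left(-3157\right) = - 3 \left(5 - 4\right) \left(-3157\right) = \left(-3\right) 1 \left(-3157\right) = \left(-3\right) \left(-3157\right) = 9471$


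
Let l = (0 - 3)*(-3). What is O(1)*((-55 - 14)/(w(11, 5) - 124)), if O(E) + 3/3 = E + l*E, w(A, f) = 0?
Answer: 621/124 ≈ 5.0081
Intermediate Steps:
l = 9 (l = -3*(-3) = 9)
O(E) = -1 + 10*E (O(E) = -1 + (E + 9*E) = -1 + 10*E)
O(1)*((-55 - 14)/(w(11, 5) - 124)) = (-1 + 10*1)*((-55 - 14)/(0 - 124)) = (-1 + 10)*(-69/(-124)) = 9*(-69*(-1/124)) = 9*(69/124) = 621/124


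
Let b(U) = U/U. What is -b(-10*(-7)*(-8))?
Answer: -1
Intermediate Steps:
b(U) = 1
-b(-10*(-7)*(-8)) = -1*1 = -1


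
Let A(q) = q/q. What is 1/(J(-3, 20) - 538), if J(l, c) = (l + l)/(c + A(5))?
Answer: -7/3768 ≈ -0.0018578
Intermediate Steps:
A(q) = 1
J(l, c) = 2*l/(1 + c) (J(l, c) = (l + l)/(c + 1) = (2*l)/(1 + c) = 2*l/(1 + c))
1/(J(-3, 20) - 538) = 1/(2*(-3)/(1 + 20) - 538) = 1/(2*(-3)/21 - 538) = 1/(2*(-3)*(1/21) - 538) = 1/(-2/7 - 538) = 1/(-3768/7) = -7/3768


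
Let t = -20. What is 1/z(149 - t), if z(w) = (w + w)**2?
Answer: 1/114244 ≈ 8.7532e-6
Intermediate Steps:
z(w) = 4*w**2 (z(w) = (2*w)**2 = 4*w**2)
1/z(149 - t) = 1/(4*(149 - 1*(-20))**2) = 1/(4*(149 + 20)**2) = 1/(4*169**2) = 1/(4*28561) = 1/114244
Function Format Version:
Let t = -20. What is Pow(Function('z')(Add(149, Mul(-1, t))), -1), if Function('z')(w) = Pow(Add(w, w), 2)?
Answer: Rational(1, 114244) ≈ 8.7532e-6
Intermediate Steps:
Function('z')(w) = Mul(4, Pow(w, 2)) (Function('z')(w) = Pow(Mul(2, w), 2) = Mul(4, Pow(w, 2)))
Pow(Function('z')(Add(149, Mul(-1, t))), -1) = Pow(Mul(4, Pow(Add(149, Mul(-1, -20)), 2)), -1) = Pow(Mul(4, Pow(Add(149, 20), 2)), -1) = Pow(Mul(4, Pow(169, 2)), -1) = Pow(Mul(4, 28561), -1) = Pow(114244, -1) = Rational(1, 114244)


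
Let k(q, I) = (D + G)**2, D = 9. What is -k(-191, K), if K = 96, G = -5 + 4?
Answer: -64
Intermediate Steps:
G = -1
k(q, I) = 64 (k(q, I) = (9 - 1)**2 = 8**2 = 64)
-k(-191, K) = -1*64 = -64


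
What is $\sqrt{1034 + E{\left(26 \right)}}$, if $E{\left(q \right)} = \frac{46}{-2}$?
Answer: $\sqrt{1011} \approx 31.796$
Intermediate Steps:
$E{\left(q \right)} = -23$ ($E{\left(q \right)} = 46 \left(- \frac{1}{2}\right) = -23$)
$\sqrt{1034 + E{\left(26 \right)}} = \sqrt{1034 - 23} = \sqrt{1011}$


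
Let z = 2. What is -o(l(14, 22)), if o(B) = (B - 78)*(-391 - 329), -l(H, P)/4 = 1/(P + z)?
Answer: -56280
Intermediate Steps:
l(H, P) = -4/(2 + P) (l(H, P) = -4/(P + 2) = -4/(2 + P))
o(B) = 56160 - 720*B (o(B) = (-78 + B)*(-720) = 56160 - 720*B)
-o(l(14, 22)) = -(56160 - (-2880)/(2 + 22)) = -(56160 - (-2880)/24) = -(56160 - 720*(-⅙)) = -(56160 + 120) = -1*56280 = -56280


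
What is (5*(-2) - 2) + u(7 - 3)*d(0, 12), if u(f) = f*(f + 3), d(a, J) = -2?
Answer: -68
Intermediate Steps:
u(f) = f*(3 + f)
(5*(-2) - 2) + u(7 - 3)*d(0, 12) = (5*(-2) - 2) + ((7 - 3)*(3 + (7 - 3)))*(-2) = (-10 - 2) + (4*(3 + 4))*(-2) = -12 + (4*7)*(-2) = -12 + 28*(-2) = -12 - 56 = -68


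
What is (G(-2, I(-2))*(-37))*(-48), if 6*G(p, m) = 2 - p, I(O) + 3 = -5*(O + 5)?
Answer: 1184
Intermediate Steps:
I(O) = -28 - 5*O (I(O) = -3 - 5*(O + 5) = -3 - 5*(5 + O) = -3 + (-25 - 5*O) = -28 - 5*O)
G(p, m) = ⅓ - p/6 (G(p, m) = (2 - p)/6 = ⅓ - p/6)
(G(-2, I(-2))*(-37))*(-48) = ((⅓ - ⅙*(-2))*(-37))*(-48) = ((⅓ + ⅓)*(-37))*(-48) = ((⅔)*(-37))*(-48) = -74/3*(-48) = 1184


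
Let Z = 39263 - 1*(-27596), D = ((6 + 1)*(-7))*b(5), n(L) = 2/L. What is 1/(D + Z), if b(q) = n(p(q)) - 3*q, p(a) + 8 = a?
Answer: 3/202880 ≈ 1.4787e-5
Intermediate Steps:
p(a) = -8 + a
b(q) = -3*q + 2/(-8 + q) (b(q) = 2/(-8 + q) - 3*q = -3*q + 2/(-8 + q))
D = 2303/3 (D = ((6 + 1)*(-7))*((2 - 3*5*(-8 + 5))/(-8 + 5)) = (7*(-7))*((2 - 3*5*(-3))/(-3)) = -(-49)*(2 + 45)/3 = -(-49)*47/3 = -49*(-47/3) = 2303/3 ≈ 767.67)
Z = 66859 (Z = 39263 + 27596 = 66859)
1/(D + Z) = 1/(2303/3 + 66859) = 1/(202880/3) = 3/202880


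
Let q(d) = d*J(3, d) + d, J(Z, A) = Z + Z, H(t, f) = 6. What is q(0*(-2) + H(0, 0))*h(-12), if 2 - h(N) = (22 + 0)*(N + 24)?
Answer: -11004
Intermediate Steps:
J(Z, A) = 2*Z
h(N) = -526 - 22*N (h(N) = 2 - (22 + 0)*(N + 24) = 2 - 22*(24 + N) = 2 - (528 + 22*N) = 2 + (-528 - 22*N) = -526 - 22*N)
q(d) = 7*d (q(d) = d*(2*3) + d = d*6 + d = 6*d + d = 7*d)
q(0*(-2) + H(0, 0))*h(-12) = (7*(0*(-2) + 6))*(-526 - 22*(-12)) = (7*(0 + 6))*(-526 + 264) = (7*6)*(-262) = 42*(-262) = -11004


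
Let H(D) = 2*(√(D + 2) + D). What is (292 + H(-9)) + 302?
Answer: 576 + 2*I*√7 ≈ 576.0 + 5.2915*I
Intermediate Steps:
H(D) = 2*D + 2*√(2 + D) (H(D) = 2*(√(2 + D) + D) = 2*(D + √(2 + D)) = 2*D + 2*√(2 + D))
(292 + H(-9)) + 302 = (292 + (2*(-9) + 2*√(2 - 9))) + 302 = (292 + (-18 + 2*√(-7))) + 302 = (292 + (-18 + 2*(I*√7))) + 302 = (292 + (-18 + 2*I*√7)) + 302 = (274 + 2*I*√7) + 302 = 576 + 2*I*√7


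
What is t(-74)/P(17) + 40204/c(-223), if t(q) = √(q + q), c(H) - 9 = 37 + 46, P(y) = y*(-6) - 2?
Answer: 437 - I*√37/52 ≈ 437.0 - 0.11698*I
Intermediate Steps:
P(y) = -2 - 6*y (P(y) = -6*y - 2 = -2 - 6*y)
c(H) = 92 (c(H) = 9 + (37 + 46) = 9 + 83 = 92)
t(q) = √2*√q (t(q) = √(2*q) = √2*√q)
t(-74)/P(17) + 40204/c(-223) = (√2*√(-74))/(-2 - 6*17) + 40204/92 = (√2*(I*√74))/(-2 - 102) + 40204*(1/92) = (2*I*√37)/(-104) + 437 = (2*I*√37)*(-1/104) + 437 = -I*√37/52 + 437 = 437 - I*√37/52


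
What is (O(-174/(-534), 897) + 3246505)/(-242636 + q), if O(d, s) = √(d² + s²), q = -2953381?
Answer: -3246505/3196017 - √6373308730/284445513 ≈ -1.0161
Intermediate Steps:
(O(-174/(-534), 897) + 3246505)/(-242636 + q) = (√((-174/(-534))² + 897²) + 3246505)/(-242636 - 2953381) = (√((-174*(-1/534))² + 804609) + 3246505)/(-3196017) = (√((29/89)² + 804609) + 3246505)*(-1/3196017) = (√(841/7921 + 804609) + 3246505)*(-1/3196017) = (√(6373308730/7921) + 3246505)*(-1/3196017) = (√6373308730/89 + 3246505)*(-1/3196017) = (3246505 + √6373308730/89)*(-1/3196017) = -3246505/3196017 - √6373308730/284445513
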